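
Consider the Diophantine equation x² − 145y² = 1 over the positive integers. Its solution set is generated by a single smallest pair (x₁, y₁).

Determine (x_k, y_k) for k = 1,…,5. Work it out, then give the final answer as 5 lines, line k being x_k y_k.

289 24
167041 13872
96549409 8017992
55805391361 4634385504
32255419657249 2678666803320

d=145: √d = [12; 24] (ℓ=1, odd), read p_1/q_1
i=0: a=12 ⇒ p=12, q=1
i=1: a=24 ⇒ p=289, q=24
→ (289, 24).  Check: 289²=83521, 145·24²=83520, difference 1.
k=2:  x_2 = 289·289+145·24·24 = 167041,  y_2 = 289·24+24·289 = 13872
k=3:  x_3 = 289·167041+145·24·13872 = 96549409,  y_3 = 289·13872+24·167041 = 8017992
k=4:  x_4 = 289·96549409+145·24·8017992 = 55805391361,  y_4 = 289·8017992+24·96549409 = 4634385504
k=5:  x_5 = 289·55805391361+145·24·4634385504 = 32255419657249,  y_5 = 289·4634385504+24·55805391361 = 2678666803320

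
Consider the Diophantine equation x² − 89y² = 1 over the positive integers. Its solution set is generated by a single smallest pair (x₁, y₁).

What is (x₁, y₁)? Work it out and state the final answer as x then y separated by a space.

500001 53000

√89 → a₀=9, period (2,3,3,2,18); ℓ=5 odd so k=9
a_0=9:  p_0=9·1+0=9,  q_0=9·0+1=1
a_1=2:  p_1=2·9+1=19,  q_1=2·1+0=2
…
a_3=3:  p_3=3·66+19=217,  q_3=3·7+2=23
…
a_5=18:  p_5=18·500+217=9217,  q_5=18·53+23=977
a_6=2:  p_6=2·9217+500=18934,  q_6=2·977+53=2007
a_7=3:  p_7=3·18934+9217=66019,  q_7=3·2007+977=6998
a_8=3:  p_8=3·66019+18934=216991,  q_8=3·6998+2007=23001
a_9=2:  p_9=2·216991+66019=500001,  q_9=2·23001+6998=53000
→ (500001, 53000).  Check: 500001²=250001000001, 89·53000²=250001000000, difference 1.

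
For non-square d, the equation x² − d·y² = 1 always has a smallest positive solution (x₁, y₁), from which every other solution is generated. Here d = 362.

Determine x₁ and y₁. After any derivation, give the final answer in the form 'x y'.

√362 → a₀=19, period (38); ℓ=1 odd so k=1
k=0  a_k=19  p_k/q_k = 19/1
k=1  a_k=38  p_k/q_k = 723/38
(x₁, y₁) = (723, 38);  723² − 362·38² = 1 ✓

723 38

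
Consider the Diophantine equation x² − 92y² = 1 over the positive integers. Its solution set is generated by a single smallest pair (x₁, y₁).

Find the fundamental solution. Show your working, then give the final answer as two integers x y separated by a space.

1151 120

√92 → a₀=9, period (1,1,2,4,2,1,1,18); ℓ=8 even so k=7
step 0: (9, 1)  from 9·(1,0) + (0,1)
step 1: (10, 1)  from 1·(9,1) + (1,0)
step 2: (19, 2)  from 1·(10,1) + (9,1)
…
step 4: (211, 22)  from 4·(48,5) + (19,2)
step 5: (470, 49)  from 2·(211,22) + (48,5)
step 6: (681, 71)  from 1·(470,49) + (211,22)
step 7: (1151, 120)  from 1·(681,71) + (470,49)
(x₁, y₁) = (1151, 120);  1151² − 92·120² = 1 ✓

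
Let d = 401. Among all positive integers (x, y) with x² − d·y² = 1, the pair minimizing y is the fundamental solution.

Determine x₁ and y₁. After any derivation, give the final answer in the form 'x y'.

√401 = [20; 40, …], period ℓ=1 (odd) → k=1
k=0  a_k=20  p_k/q_k = 20/1
k=1  a_k=40  p_k/q_k = 801/40
fundamental: x₁=801, y₁=40  (since 641601 − 401·1600 = 1)

801 40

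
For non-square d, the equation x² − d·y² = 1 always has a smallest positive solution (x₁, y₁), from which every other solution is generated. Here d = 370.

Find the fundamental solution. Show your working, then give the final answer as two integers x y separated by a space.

213859 11118

d=370: √d = [19; 4,4,38] (ℓ=3, odd), read p_5/q_5
i=0: a=19 ⇒ p=19, q=1
i=1: a=4 ⇒ p=77, q=4
i=2: a=4 ⇒ p=327, q=17
…
i=4: a=4 ⇒ p=50339, q=2617
i=5: a=4 ⇒ p=213859, q=11118
→ (213859, 11118).  Check: 213859²=45735671881, 370·11118²=45735671880, difference 1.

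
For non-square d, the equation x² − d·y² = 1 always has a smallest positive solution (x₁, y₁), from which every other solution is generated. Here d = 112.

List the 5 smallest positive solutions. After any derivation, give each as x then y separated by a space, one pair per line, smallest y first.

127 12
32257 3048
8193151 774180
2081028097 196638672
528572943487 49945448508

√112 → a₀=10, period (1,1,2,1,1,20); ℓ=6 even so k=5
k=0  a_k=10  p_k/q_k = 10/1
…
k=4  a_k=1  p_k/q_k = 74/7
k=5  a_k=1  p_k/q_k = 127/12
fundamental: x₁=127, y₁=12  (since 16129 − 112·144 = 1)
(127+12√112)^2 = 32257 + 3048√112
(127+12√112)^3 = 8193151 + 774180√112
(127+12√112)^4 = 2081028097 + 196638672√112
(127+12√112)^5 = 528572943487 + 49945448508√112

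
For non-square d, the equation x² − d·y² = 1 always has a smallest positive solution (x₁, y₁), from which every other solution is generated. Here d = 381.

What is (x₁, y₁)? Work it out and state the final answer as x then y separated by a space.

1015 52

√381 → a₀=19, period (1,1,12,1,1,38); ℓ=6 even so k=5
step 0: (19, 1)  from 19·(1,0) + (0,1)
step 1: (20, 1)  from 1·(19,1) + (1,0)
step 2: (39, 2)  from 1·(20,1) + (19,1)
…
step 4: (527, 27)  from 1·(488,25) + (39,2)
step 5: (1015, 52)  from 1·(527,27) + (488,25)
(x₁, y₁) = (1015, 52);  1015² − 381·52² = 1 ✓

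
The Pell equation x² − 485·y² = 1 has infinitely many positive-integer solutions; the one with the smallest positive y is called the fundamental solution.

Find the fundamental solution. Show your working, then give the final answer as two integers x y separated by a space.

969 44

√485 = [22; 44, …], period ℓ=1 (odd) → k=1
k=0  a_k=22  p_k/q_k = 22/1
k=1  a_k=44  p_k/q_k = 969/44
fundamental: x₁=969, y₁=44  (since 938961 − 485·1936 = 1)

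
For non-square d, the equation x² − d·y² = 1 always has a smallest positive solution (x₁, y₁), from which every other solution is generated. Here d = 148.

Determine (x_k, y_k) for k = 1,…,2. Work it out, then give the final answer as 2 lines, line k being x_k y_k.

√148 → a₀=12, period (6,24); ℓ=2 even so k=1
i=0: a=12 ⇒ p=12, q=1
i=1: a=6 ⇒ p=73, q=6
fundamental: x₁=73, y₁=6  (since 5329 − 148·36 = 1)
k=2:  x_2 = 73·73+148·6·6 = 10657,  y_2 = 73·6+6·73 = 876

73 6
10657 876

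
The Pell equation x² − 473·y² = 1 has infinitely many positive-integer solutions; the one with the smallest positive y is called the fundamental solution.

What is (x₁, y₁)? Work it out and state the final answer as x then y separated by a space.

87 4

d=473: √d = [21; 1,2,1,42] (ℓ=4, even), read p_3/q_3
a_0=21:  p_0=21·1+0=21,  q_0=21·0+1=1
a_1=1:  p_1=1·21+1=22,  q_1=1·1+0=1
a_2=2:  p_2=2·22+21=65,  q_2=2·1+1=3
a_3=1:  p_3=1·65+22=87,  q_3=1·3+1=4
fundamental: x₁=87, y₁=4  (since 7569 − 473·16 = 1)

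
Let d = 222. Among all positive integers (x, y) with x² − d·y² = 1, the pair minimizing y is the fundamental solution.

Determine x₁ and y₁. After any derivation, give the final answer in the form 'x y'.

149 10

√222 → a₀=14, period (1,8,1,28); ℓ=4 even so k=3
k=0  a_k=14  p_k/q_k = 14/1
…
k=2  a_k=8  p_k/q_k = 134/9
k=3  a_k=1  p_k/q_k = 149/10
(x₁, y₁) = (149, 10);  149² − 222·10² = 1 ✓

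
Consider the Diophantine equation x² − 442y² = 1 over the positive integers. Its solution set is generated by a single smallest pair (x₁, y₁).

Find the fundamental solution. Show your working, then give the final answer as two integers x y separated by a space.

883 42

√442 = [21; 42, …], period ℓ=1 (odd) → k=1
k=0  a_k=21  p_k/q_k = 21/1
k=1  a_k=42  p_k/q_k = 883/42
(x₁, y₁) = (883, 42);  883² − 442·42² = 1 ✓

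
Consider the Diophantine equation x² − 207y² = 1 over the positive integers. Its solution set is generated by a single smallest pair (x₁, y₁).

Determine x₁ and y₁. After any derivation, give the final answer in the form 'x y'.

√207 → a₀=14, period (2,1,1,2,1,1,2,28); ℓ=8 even so k=7
step 0: (14, 1)  from 14·(1,0) + (0,1)
step 1: (29, 2)  from 2·(14,1) + (1,0)
step 2: (43, 3)  from 1·(29,2) + (14,1)
step 3: (72, 5)  from 1·(43,3) + (29,2)
step 4: (187, 13)  from 2·(72,5) + (43,3)
…
step 6: (446, 31)  from 1·(259,18) + (187,13)
step 7: (1151, 80)  from 2·(446,31) + (259,18)
→ (1151, 80).  Check: 1151²=1324801, 207·80²=1324800, difference 1.

1151 80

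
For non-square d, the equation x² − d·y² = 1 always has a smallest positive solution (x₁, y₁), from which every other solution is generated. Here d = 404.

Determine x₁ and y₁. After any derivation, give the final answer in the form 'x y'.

201 10

d=404: √d = [20; 10,40] (ℓ=2, even), read p_1/q_1
step 0: (20, 1)  from 20·(1,0) + (0,1)
step 1: (201, 10)  from 10·(20,1) + (1,0)
→ (201, 10).  Check: 201²=40401, 404·10²=40400, difference 1.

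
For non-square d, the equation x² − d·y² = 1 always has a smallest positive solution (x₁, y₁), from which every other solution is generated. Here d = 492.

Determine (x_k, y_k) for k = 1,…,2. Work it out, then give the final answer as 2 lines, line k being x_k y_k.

√492 = [22; 5,1,1,10,1,1,5,44, …], period ℓ=8 (even) → k=7
k=0  a_k=22  p_k/q_k = 22/1
…
k=2  a_k=1  p_k/q_k = 133/6
k=3  a_k=1  p_k/q_k = 244/11
k=4  a_k=10  p_k/q_k = 2573/116
k=5  a_k=1  p_k/q_k = 2817/127
k=6  a_k=1  p_k/q_k = 5390/243
k=7  a_k=5  p_k/q_k = 29767/1342
→ (29767, 1342).  Check: 29767²=886074289, 492·1342²=886074288, difference 1.
(x_2, y_2) = (29767·29767 + 492·1342·1342, 29767·1342 + 1342·29767) = (1772148577, 79894628)

29767 1342
1772148577 79894628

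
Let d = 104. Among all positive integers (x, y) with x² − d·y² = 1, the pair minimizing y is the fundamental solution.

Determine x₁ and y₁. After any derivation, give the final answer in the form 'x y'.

d=104: √d = [10; 5,20] (ℓ=2, even), read p_1/q_1
a_0=10:  p_0=10·1+0=10,  q_0=10·0+1=1
a_1=5:  p_1=5·10+1=51,  q_1=5·1+0=5
(x₁, y₁) = (51, 5);  51² − 104·5² = 1 ✓

51 5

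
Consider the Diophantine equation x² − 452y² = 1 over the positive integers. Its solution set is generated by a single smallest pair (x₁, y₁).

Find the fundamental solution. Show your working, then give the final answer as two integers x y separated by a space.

√452 → a₀=21, period (3,1,5,3,10,3,5,1,3,42); ℓ=10 even so k=9
k=0  a_k=21  p_k/q_k = 21/1
…
k=3  a_k=5  p_k/q_k = 489/23
k=4  a_k=3  p_k/q_k = 1552/73
k=5  a_k=10  p_k/q_k = 16009/753
…
k=8  a_k=1  p_k/q_k = 313483/14745
k=9  a_k=3  p_k/q_k = 1204353/56648
→ (1204353, 56648).  Check: 1204353²=1450466148609, 452·56648²=1450466148608, difference 1.

1204353 56648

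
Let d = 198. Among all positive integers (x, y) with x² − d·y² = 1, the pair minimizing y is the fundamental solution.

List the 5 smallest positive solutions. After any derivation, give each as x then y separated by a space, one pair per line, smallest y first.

197 14
77617 5516
30580901 2173290
12048797377 856270744
4747195585637 337368499846

√198 → a₀=14, period (14,28); ℓ=2 even so k=1
step 0: (14, 1)  from 14·(1,0) + (0,1)
step 1: (197, 14)  from 14·(14,1) + (1,0)
(x₁, y₁) = (197, 14);  197² − 198·14² = 1 ✓
n=2: (197,14)∘(197,14) = (197·197+198·14·14, 197·14+14·197) = (77617,5516)
n=3: (77617,5516)∘(197,14) = (197·77617+198·14·5516, 197·5516+14·77617) = (30580901,2173290)
n=4: (30580901,2173290)∘(197,14) = (197·30580901+198·14·2173290, 197·2173290+14·30580901) = (12048797377,856270744)
n=5: (12048797377,856270744)∘(197,14) = (197·12048797377+198·14·856270744, 197·856270744+14·12048797377) = (4747195585637,337368499846)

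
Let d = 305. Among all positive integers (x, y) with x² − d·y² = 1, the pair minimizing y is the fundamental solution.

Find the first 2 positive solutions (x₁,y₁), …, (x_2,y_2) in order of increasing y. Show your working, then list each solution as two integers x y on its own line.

489 28
478241 27384

√305 = [17; 2,6,2,34, …], period ℓ=4 (even) → k=3
i=0: a=17 ⇒ p=17, q=1
i=1: a=2 ⇒ p=35, q=2
i=2: a=6 ⇒ p=227, q=13
i=3: a=2 ⇒ p=489, q=28
→ (489, 28).  Check: 489²=239121, 305·28²=239120, difference 1.
(x_2, y_2) = (489·489 + 305·28·28, 489·28 + 28·489) = (478241, 27384)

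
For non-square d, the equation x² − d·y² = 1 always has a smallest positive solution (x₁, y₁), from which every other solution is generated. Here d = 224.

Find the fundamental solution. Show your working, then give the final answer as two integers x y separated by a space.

d=224: √d = [14; 1,28] (ℓ=2, even), read p_1/q_1
step 0: (14, 1)  from 14·(1,0) + (0,1)
step 1: (15, 1)  from 1·(14,1) + (1,0)
(x₁, y₁) = (15, 1);  15² − 224·1² = 1 ✓

15 1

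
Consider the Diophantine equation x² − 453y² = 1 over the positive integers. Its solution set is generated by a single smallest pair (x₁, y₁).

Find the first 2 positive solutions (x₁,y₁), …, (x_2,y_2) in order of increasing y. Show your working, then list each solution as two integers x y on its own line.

d=453: √d = [21; 3,1,1,10,14,10,1,1,3,42] (ℓ=10, even), read p_9/q_9
k=0  a_k=21  p_k/q_k = 21/1
…
k=2  a_k=1  p_k/q_k = 85/4
k=3  a_k=1  p_k/q_k = 149/7
…
k=6  a_k=10  p_k/q_k = 223565/10504
k=7  a_k=1  p_k/q_k = 245764/11547
k=8  a_k=1  p_k/q_k = 469329/22051
k=9  a_k=3  p_k/q_k = 1653751/77700
fundamental: x₁=1653751, y₁=77700  (since 2734892370001 − 453·6037290000 = 1)
k=2:  x_2 = 1653751·1653751+453·77700·77700 = 5469784740001,  y_2 = 1653751·77700+77700·1653751 = 256992905400

1653751 77700
5469784740001 256992905400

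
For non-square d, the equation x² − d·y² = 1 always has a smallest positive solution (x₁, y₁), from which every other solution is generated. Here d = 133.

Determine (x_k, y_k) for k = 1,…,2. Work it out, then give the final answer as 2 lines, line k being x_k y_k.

2588599 224460
13401689565601 1162073863080

[11; 1,1,7,5,1,…,1,1,22] for √133; ℓ=16 ⇒ convergent index 15
a_0=11:  p_0=11·1+0=11,  q_0=11·0+1=1
a_1=1:  p_1=1·11+1=12,  q_1=1·1+0=1
a_2=1:  p_2=1·12+11=23,  q_2=1·1+1=2
…
a_5=1:  p_5=1·888+173=1061,  q_5=1·77+15=92
…
a_7=1:  p_7=1·1949+1061=3010,  q_7=1·169+92=261
a_8=2:  p_8=2·3010+1949=7969,  q_8=2·261+169=691
a_9=1:  p_9=1·7969+3010=10979,  q_9=1·691+261=952
a_10=1:  p_10=1·10979+7969=18948,  q_10=1·952+691=1643
a_11=1:  p_11=1·18948+10979=29927,  q_11=1·1643+952=2595
a_12=5:  p_12=5·29927+18948=168583,  q_12=5·2595+1643=14618
a_13=7:  p_13=7·168583+29927=1210008,  q_13=7·14618+2595=104921
a_14=1:  p_14=1·1210008+168583=1378591,  q_14=1·104921+14618=119539
a_15=1:  p_15=1·1378591+1210008=2588599,  q_15=1·119539+104921=224460
(x₁, y₁) = (2588599, 224460);  2588599² − 133·224460² = 1 ✓
(x_2, y_2) = (2588599·2588599 + 133·224460·224460, 2588599·224460 + 224460·2588599) = (13401689565601, 1162073863080)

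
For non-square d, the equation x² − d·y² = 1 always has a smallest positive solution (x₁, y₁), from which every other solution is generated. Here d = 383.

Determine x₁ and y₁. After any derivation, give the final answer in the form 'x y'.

√383 → a₀=19, period (1,1,3,19,3,1,1,38); ℓ=8 even so k=7
a_0=19:  p_0=19·1+0=19,  q_0=19·0+1=1
a_1=1:  p_1=1·19+1=20,  q_1=1·1+0=1
…
a_3=3:  p_3=3·39+20=137,  q_3=3·2+1=7
…
a_5=3:  p_5=3·2642+137=8063,  q_5=3·135+7=412
a_6=1:  p_6=1·8063+2642=10705,  q_6=1·412+135=547
a_7=1:  p_7=1·10705+8063=18768,  q_7=1·547+412=959
fundamental: x₁=18768, y₁=959  (since 352237824 − 383·919681 = 1)

18768 959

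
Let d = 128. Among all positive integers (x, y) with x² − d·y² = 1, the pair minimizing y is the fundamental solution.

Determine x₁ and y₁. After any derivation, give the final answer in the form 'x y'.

d=128: √d = [11; 3,5,3,22] (ℓ=4, even), read p_3/q_3
i=0: a=11 ⇒ p=11, q=1
…
i=2: a=5 ⇒ p=181, q=16
i=3: a=3 ⇒ p=577, q=51
fundamental: x₁=577, y₁=51  (since 332929 − 128·2601 = 1)

577 51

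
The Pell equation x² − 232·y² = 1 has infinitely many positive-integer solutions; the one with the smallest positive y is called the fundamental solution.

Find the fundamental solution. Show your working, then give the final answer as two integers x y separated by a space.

19603 1287

√232 → a₀=15, period (4,3,7,3,4,30); ℓ=6 even so k=5
k=0  a_k=15  p_k/q_k = 15/1
k=1  a_k=4  p_k/q_k = 61/4
k=2  a_k=3  p_k/q_k = 198/13
k=3  a_k=7  p_k/q_k = 1447/95
k=4  a_k=3  p_k/q_k = 4539/298
k=5  a_k=4  p_k/q_k = 19603/1287
→ (19603, 1287).  Check: 19603²=384277609, 232·1287²=384277608, difference 1.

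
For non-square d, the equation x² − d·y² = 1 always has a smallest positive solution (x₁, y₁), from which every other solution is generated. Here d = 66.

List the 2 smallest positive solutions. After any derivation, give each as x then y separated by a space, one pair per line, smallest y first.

[8; 8,16] for √66; ℓ=2 ⇒ convergent index 1
i=0: a=8 ⇒ p=8, q=1
i=1: a=8 ⇒ p=65, q=8
fundamental: x₁=65, y₁=8  (since 4225 − 66·64 = 1)
(65+8√66)^2 = 8449 + 1040√66

65 8
8449 1040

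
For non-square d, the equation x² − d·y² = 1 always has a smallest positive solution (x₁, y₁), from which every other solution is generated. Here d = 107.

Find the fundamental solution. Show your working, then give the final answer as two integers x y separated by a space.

962 93

√107 = [10; 2,1,9,1,2,20, …], period ℓ=6 (even) → k=5
k=0  a_k=10  p_k/q_k = 10/1
k=1  a_k=2  p_k/q_k = 21/2
…
k=3  a_k=9  p_k/q_k = 300/29
k=4  a_k=1  p_k/q_k = 331/32
k=5  a_k=2  p_k/q_k = 962/93
(x₁, y₁) = (962, 93);  962² − 107·93² = 1 ✓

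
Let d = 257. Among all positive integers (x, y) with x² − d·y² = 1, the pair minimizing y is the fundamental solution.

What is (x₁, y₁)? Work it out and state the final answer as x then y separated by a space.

513 32

√257 → a₀=16, period (32); ℓ=1 odd so k=1
a_0=16:  p_0=16·1+0=16,  q_0=16·0+1=1
a_1=32:  p_1=32·16+1=513,  q_1=32·1+0=32
fundamental: x₁=513, y₁=32  (since 263169 − 257·1024 = 1)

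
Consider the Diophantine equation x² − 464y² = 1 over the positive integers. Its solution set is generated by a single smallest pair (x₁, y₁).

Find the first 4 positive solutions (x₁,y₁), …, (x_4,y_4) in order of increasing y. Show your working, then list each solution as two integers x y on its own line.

d=464: √d = [21; 1,1,5,1,1,1,5,1,1,42] (ℓ=10, even), read p_9/q_9
k=0  a_k=21  p_k/q_k = 21/1
k=1  a_k=1  p_k/q_k = 22/1
k=2  a_k=1  p_k/q_k = 43/2
…
k=4  a_k=1  p_k/q_k = 280/13
k=5  a_k=1  p_k/q_k = 517/24
…
k=8  a_k=1  p_k/q_k = 5299/246
k=9  a_k=1  p_k/q_k = 9801/455
(x₁, y₁) = (9801, 455);  9801² − 464·455² = 1 ✓
(x_2, y_2) = (9801·9801 + 464·455·455, 9801·455 + 455·9801) = (192119201, 8918910)
(x_3, y_3) = (9801·192119201 + 464·455·8918910, 9801·8918910 + 455·192119201) = (3765920568201, 174828473365)
(x_4, y_4) = (9801·3765920568201 + 464·455·174828473365, 9801·174828473365 + 455·3765920568201) = (73819574785756801, 3426987725981820)

9801 455
192119201 8918910
3765920568201 174828473365
73819574785756801 3426987725981820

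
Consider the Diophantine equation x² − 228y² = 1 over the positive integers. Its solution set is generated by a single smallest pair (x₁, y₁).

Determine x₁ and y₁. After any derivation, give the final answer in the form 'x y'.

√228 → a₀=15, period (10,30); ℓ=2 even so k=1
k=0  a_k=15  p_k/q_k = 15/1
k=1  a_k=10  p_k/q_k = 151/10
fundamental: x₁=151, y₁=10  (since 22801 − 228·100 = 1)

151 10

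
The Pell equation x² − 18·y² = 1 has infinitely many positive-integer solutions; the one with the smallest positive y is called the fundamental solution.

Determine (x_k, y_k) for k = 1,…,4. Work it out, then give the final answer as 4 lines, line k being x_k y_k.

[4; 4,8] for √18; ℓ=2 ⇒ convergent index 1
a_0=4:  p_0=4·1+0=4,  q_0=4·0+1=1
a_1=4:  p_1=4·4+1=17,  q_1=4·1+0=4
→ (17, 4).  Check: 17²=289, 18·4²=288, difference 1.
k=2:  x_2 = 17·17+18·4·4 = 577,  y_2 = 17·4+4·17 = 136
k=3:  x_3 = 17·577+18·4·136 = 19601,  y_3 = 17·136+4·577 = 4620
k=4:  x_4 = 17·19601+18·4·4620 = 665857,  y_4 = 17·4620+4·19601 = 156944

17 4
577 136
19601 4620
665857 156944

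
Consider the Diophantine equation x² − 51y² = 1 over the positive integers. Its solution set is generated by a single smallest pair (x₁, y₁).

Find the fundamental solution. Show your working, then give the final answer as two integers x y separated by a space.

√51 → a₀=7, period (7,14); ℓ=2 even so k=1
k=0  a_k=7  p_k/q_k = 7/1
k=1  a_k=7  p_k/q_k = 50/7
(x₁, y₁) = (50, 7);  50² − 51·7² = 1 ✓

50 7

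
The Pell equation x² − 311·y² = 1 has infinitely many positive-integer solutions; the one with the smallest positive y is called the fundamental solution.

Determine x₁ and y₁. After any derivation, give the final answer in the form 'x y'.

16883880 957397

√311 → a₀=17, period (1,1,1,2,1,…,1,1,34); ℓ=16 even so k=15
i=0: a=17 ⇒ p=17, q=1
…
i=2: a=1 ⇒ p=35, q=2
i=3: a=1 ⇒ p=53, q=3
…
i=5: a=1 ⇒ p=194, q=11
i=6: a=6 ⇒ p=1305, q=74
i=7: a=3 ⇒ p=4109, q=233
…
i=10: a=6 ⇒ p=1376656, q=78063
…
i=12: a=2 ⇒ p=4565134, q=258865
i=13: a=1 ⇒ p=6159373, q=349266
i=14: a=1 ⇒ p=10724507, q=608131
i=15: a=1 ⇒ p=16883880, q=957397
fundamental: x₁=16883880, y₁=957397  (since 285065403854400 − 311·916609015609 = 1)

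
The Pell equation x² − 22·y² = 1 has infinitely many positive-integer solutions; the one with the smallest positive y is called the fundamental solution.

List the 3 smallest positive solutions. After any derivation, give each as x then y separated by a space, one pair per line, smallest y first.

d=22: √d = [4; 1,2,4,2,1,8] (ℓ=6, even), read p_5/q_5
step 0: (4, 1)  from 4·(1,0) + (0,1)
…
step 3: (61, 13)  from 4·(14,3) + (5,1)
step 4: (136, 29)  from 2·(61,13) + (14,3)
step 5: (197, 42)  from 1·(136,29) + (61,13)
(x₁, y₁) = (197, 42);  197² − 22·42² = 1 ✓
(197+42√22)^2 = 77617 + 16548√22
(197+42√22)^3 = 30580901 + 6519870√22

197 42
77617 16548
30580901 6519870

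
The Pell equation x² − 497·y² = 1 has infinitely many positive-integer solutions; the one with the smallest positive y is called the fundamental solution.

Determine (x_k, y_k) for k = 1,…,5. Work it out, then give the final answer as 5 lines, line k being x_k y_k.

1201887 53912
2889064721537 129592263888
6944658661946678751 311510514535059400
16693389930459326703284737 748800875565868281911712
40127136686692992928199618718687 1799948075862157952969508541688

d=497: √d = [22; 3,2,2,5,6,5,2,2,3,44] (ℓ=10, even), read p_9/q_9
i=0: a=22 ⇒ p=22, q=1
i=1: a=3 ⇒ p=67, q=3
i=2: a=2 ⇒ p=156, q=7
i=3: a=2 ⇒ p=379, q=17
…
i=5: a=6 ⇒ p=12685, q=569
…
i=7: a=2 ⇒ p=143637, q=6443
i=8: a=2 ⇒ p=352750, q=15823
i=9: a=3 ⇒ p=1201887, q=53912
fundamental: x₁=1201887, y₁=53912  (since 1444532360769 − 497·2906503744 = 1)
k=2:  x_2 = 1201887·1201887+497·53912·53912 = 2889064721537,  y_2 = 1201887·53912+53912·1201887 = 129592263888
k=3:  x_3 = 1201887·2889064721537+497·53912·129592263888 = 6944658661946678751,  y_3 = 1201887·129592263888+53912·2889064721537 = 311510514535059400
k=4:  x_4 = 1201887·6944658661946678751+497·53912·311510514535059400 = 16693389930459326703284737,  y_4 = 1201887·311510514535059400+53912·6944658661946678751 = 748800875565868281911712
k=5:  x_5 = 1201887·16693389930459326703284737+497·53912·748800875565868281911712 = 40127136686692992928199618718687,  y_5 = 1201887·748800875565868281911712+53912·16693389930459326703284737 = 1799948075862157952969508541688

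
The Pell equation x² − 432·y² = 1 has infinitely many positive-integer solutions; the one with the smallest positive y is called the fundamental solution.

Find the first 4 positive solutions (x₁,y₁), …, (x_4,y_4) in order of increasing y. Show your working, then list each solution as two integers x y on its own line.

[20; 1,3,1,1,1,3,1,40] for √432; ℓ=8 ⇒ convergent index 7
k=0  a_k=20  p_k/q_k = 20/1
k=1  a_k=1  p_k/q_k = 21/1
k=2  a_k=3  p_k/q_k = 83/4
…
k=4  a_k=1  p_k/q_k = 187/9
k=5  a_k=1  p_k/q_k = 291/14
k=6  a_k=3  p_k/q_k = 1060/51
k=7  a_k=1  p_k/q_k = 1351/65
→ (1351, 65).  Check: 1351²=1825201, 432·65²=1825200, difference 1.
k=2:  x_2 = 1351·1351+432·65·65 = 3650401,  y_2 = 1351·65+65·1351 = 175630
k=3:  x_3 = 1351·3650401+432·65·175630 = 9863382151,  y_3 = 1351·175630+65·3650401 = 474552195
k=4:  x_4 = 1351·9863382151+432·65·474552195 = 26650854921601,  y_4 = 1351·474552195+65·9863382151 = 1282239855260

1351 65
3650401 175630
9863382151 474552195
26650854921601 1282239855260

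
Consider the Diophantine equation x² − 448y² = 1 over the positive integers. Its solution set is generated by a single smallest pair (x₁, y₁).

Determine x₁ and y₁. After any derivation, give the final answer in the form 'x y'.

127 6

[21; 6,42] for √448; ℓ=2 ⇒ convergent index 1
a_0=21:  p_0=21·1+0=21,  q_0=21·0+1=1
a_1=6:  p_1=6·21+1=127,  q_1=6·1+0=6
fundamental: x₁=127, y₁=6  (since 16129 − 448·36 = 1)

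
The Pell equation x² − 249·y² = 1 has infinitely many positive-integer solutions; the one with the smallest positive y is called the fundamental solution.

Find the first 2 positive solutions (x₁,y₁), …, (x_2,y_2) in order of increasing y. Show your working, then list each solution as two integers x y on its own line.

[15; 1,3,1,1,5,…,3,1,30] for √249; ℓ=16 ⇒ convergent index 15
a_0=15:  p_0=15·1+0=15,  q_0=15·0+1=1
…
a_3=1:  p_3=1·63+16=79,  q_3=1·4+1=5
a_4=1:  p_4=1·79+63=142,  q_4=1·5+4=9
…
a_7=3:  p_7=3·931+789=3582,  q_7=3·59+50=227
a_8=10:  p_8=10·3582+931=36751,  q_8=10·227+59=2329
a_9=3:  p_9=3·36751+3582=113835,  q_9=3·2329+227=7214
…
a_11=5:  p_11=5·150586+113835=866765,  q_11=5·9543+7214=54929
a_12=1:  p_12=1·866765+150586=1017351,  q_12=1·54929+9543=64472
a_13=1:  p_13=1·1017351+866765=1884116,  q_13=1·64472+54929=119401
a_14=3:  p_14=3·1884116+1017351=6669699,  q_14=3·119401+64472=422675
a_15=1:  p_15=1·6669699+1884116=8553815,  q_15=1·422675+119401=542076
(x₁, y₁) = (8553815, 542076);  8553815² − 249·542076² = 1 ✓
(8553815+542076√249)^2 = 146335502108449 + 9273635639880√249

8553815 542076
146335502108449 9273635639880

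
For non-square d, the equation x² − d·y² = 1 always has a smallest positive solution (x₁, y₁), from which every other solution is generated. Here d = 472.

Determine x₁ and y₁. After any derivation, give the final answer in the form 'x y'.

306917 14127

√472 = [21; 1,2,1,1,1,…,2,1,42, …], period ℓ=14 (even) → k=13
a_0=21:  p_0=21·1+0=21,  q_0=21·0+1=1
a_1=1:  p_1=1·21+1=22,  q_1=1·1+0=1
a_2=2:  p_2=2·22+21=65,  q_2=2·1+1=3
…
a_4=1:  p_4=1·87+65=152,  q_4=1·4+3=7
a_5=1:  p_5=1·152+87=239,  q_5=1·7+4=11
…
a_8=4:  p_8=4·5779+1108=24224,  q_8=4·266+51=1115
a_9=1:  p_9=1·24224+5779=30003,  q_9=1·1115+266=1381
a_10=1:  p_10=1·30003+24224=54227,  q_10=1·1381+1115=2496
…
a_12=2:  p_12=2·84230+54227=222687,  q_12=2·3877+2496=10250
a_13=1:  p_13=1·222687+84230=306917,  q_13=1·10250+3877=14127
→ (306917, 14127).  Check: 306917²=94198044889, 472·14127²=94198044888, difference 1.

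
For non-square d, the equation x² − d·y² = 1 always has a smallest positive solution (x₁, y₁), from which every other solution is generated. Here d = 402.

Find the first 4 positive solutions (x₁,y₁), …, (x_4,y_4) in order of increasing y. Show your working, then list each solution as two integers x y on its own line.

[20; 20,40] for √402; ℓ=2 ⇒ convergent index 1
i=0: a=20 ⇒ p=20, q=1
i=1: a=20 ⇒ p=401, q=20
fundamental: x₁=401, y₁=20  (since 160801 − 402·400 = 1)
(401+20√402)^2 = 321601 + 16040√402
(401+20√402)^3 = 257923601 + 12864060√402
(401+20√402)^4 = 206854406401 + 10316960080√402

401 20
321601 16040
257923601 12864060
206854406401 10316960080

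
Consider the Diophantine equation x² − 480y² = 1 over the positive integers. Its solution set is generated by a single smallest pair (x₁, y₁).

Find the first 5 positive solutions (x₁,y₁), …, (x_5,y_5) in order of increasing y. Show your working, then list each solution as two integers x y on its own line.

√480 = [21; 1,9,1,42, …], period ℓ=4 (even) → k=3
i=0: a=21 ⇒ p=21, q=1
i=1: a=1 ⇒ p=22, q=1
i=2: a=9 ⇒ p=219, q=10
i=3: a=1 ⇒ p=241, q=11
(x₁, y₁) = (241, 11);  241² − 480·11² = 1 ✓
(x_2, y_2) = (241·241 + 480·11·11, 241·11 + 11·241) = (116161, 5302)
(x_3, y_3) = (241·116161 + 480·11·5302, 241·5302 + 11·116161) = (55989361, 2555553)
(x_4, y_4) = (241·55989361 + 480·11·2555553, 241·2555553 + 11·55989361) = (26986755841, 1231771244)
(x_5, y_5) = (241·26986755841 + 480·11·1231771244, 241·1231771244 + 11·26986755841) = (13007560326001, 593711184055)

241 11
116161 5302
55989361 2555553
26986755841 1231771244
13007560326001 593711184055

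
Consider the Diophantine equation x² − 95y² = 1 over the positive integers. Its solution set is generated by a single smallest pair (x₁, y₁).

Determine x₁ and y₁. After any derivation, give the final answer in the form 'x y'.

√95 = [9; 1,2,1,18, …], period ℓ=4 (even) → k=3
k=0  a_k=9  p_k/q_k = 9/1
…
k=2  a_k=2  p_k/q_k = 29/3
k=3  a_k=1  p_k/q_k = 39/4
(x₁, y₁) = (39, 4);  39² − 95·4² = 1 ✓

39 4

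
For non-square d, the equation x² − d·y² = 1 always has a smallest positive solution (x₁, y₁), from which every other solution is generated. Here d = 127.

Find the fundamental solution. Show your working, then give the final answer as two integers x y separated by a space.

4730624 419775

√127 → a₀=11, period (3,1,2,2,7,11,7,2,2,1,3,22); ℓ=12 even so k=11
k=0  a_k=11  p_k/q_k = 11/1
…
k=3  a_k=2  p_k/q_k = 124/11
…
k=10  a_k=1  p_k/q_k = 1274561/113099
k=11  a_k=3  p_k/q_k = 4730624/419775
fundamental: x₁=4730624, y₁=419775  (since 22378803429376 − 127·176211050625 = 1)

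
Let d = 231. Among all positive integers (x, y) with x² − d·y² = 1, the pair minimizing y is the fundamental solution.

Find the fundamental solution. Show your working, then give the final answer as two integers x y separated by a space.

76 5

√231 → a₀=15, period (5,30); ℓ=2 even so k=1
a_0=15:  p_0=15·1+0=15,  q_0=15·0+1=1
a_1=5:  p_1=5·15+1=76,  q_1=5·1+0=5
fundamental: x₁=76, y₁=5  (since 5776 − 231·25 = 1)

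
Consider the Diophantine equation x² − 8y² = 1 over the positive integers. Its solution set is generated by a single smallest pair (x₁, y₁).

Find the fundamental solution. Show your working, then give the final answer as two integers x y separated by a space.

d=8: √d = [2; 1,4] (ℓ=2, even), read p_1/q_1
a_0=2:  p_0=2·1+0=2,  q_0=2·0+1=1
a_1=1:  p_1=1·2+1=3,  q_1=1·1+0=1
→ (3, 1).  Check: 3²=9, 8·1²=8, difference 1.

3 1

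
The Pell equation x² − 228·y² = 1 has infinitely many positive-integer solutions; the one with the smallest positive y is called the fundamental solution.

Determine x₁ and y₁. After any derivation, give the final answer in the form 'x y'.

151 10

√228 → a₀=15, period (10,30); ℓ=2 even so k=1
a_0=15:  p_0=15·1+0=15,  q_0=15·0+1=1
a_1=10:  p_1=10·15+1=151,  q_1=10·1+0=10
(x₁, y₁) = (151, 10);  151² − 228·10² = 1 ✓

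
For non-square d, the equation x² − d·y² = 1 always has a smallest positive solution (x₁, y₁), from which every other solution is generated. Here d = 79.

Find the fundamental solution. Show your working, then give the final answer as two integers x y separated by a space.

80 9

√79 → a₀=8, period (1,7,1,16); ℓ=4 even so k=3
k=0  a_k=8  p_k/q_k = 8/1
k=1  a_k=1  p_k/q_k = 9/1
k=2  a_k=7  p_k/q_k = 71/8
k=3  a_k=1  p_k/q_k = 80/9
fundamental: x₁=80, y₁=9  (since 6400 − 79·81 = 1)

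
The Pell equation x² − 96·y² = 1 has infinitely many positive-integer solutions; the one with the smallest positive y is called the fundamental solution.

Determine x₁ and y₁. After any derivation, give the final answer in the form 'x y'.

49 5

[9; 1,3,1,18] for √96; ℓ=4 ⇒ convergent index 3
i=0: a=9 ⇒ p=9, q=1
i=1: a=1 ⇒ p=10, q=1
i=2: a=3 ⇒ p=39, q=4
i=3: a=1 ⇒ p=49, q=5
(x₁, y₁) = (49, 5);  49² − 96·5² = 1 ✓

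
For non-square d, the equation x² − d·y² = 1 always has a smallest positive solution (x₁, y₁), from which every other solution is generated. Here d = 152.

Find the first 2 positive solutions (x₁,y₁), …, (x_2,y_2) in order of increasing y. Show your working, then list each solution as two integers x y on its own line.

√152 = [12; 3,24, …], period ℓ=2 (even) → k=1
k=0  a_k=12  p_k/q_k = 12/1
k=1  a_k=3  p_k/q_k = 37/3
→ (37, 3).  Check: 37²=1369, 152·3²=1368, difference 1.
(x_2, y_2) = (37·37 + 152·3·3, 37·3 + 3·37) = (2737, 222)

37 3
2737 222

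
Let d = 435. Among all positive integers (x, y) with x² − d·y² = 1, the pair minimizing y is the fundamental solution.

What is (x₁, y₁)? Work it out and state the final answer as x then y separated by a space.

[20; 1,5,1,40] for √435; ℓ=4 ⇒ convergent index 3
step 0: (20, 1)  from 20·(1,0) + (0,1)
step 1: (21, 1)  from 1·(20,1) + (1,0)
step 2: (125, 6)  from 5·(21,1) + (20,1)
step 3: (146, 7)  from 1·(125,6) + (21,1)
→ (146, 7).  Check: 146²=21316, 435·7²=21315, difference 1.

146 7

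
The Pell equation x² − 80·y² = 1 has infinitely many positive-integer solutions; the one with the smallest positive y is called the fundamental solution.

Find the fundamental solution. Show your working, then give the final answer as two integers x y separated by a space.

9 1

√80 → a₀=8, period (1,16); ℓ=2 even so k=1
a_0=8:  p_0=8·1+0=8,  q_0=8·0+1=1
a_1=1:  p_1=1·8+1=9,  q_1=1·1+0=1
fundamental: x₁=9, y₁=1  (since 81 − 80·1 = 1)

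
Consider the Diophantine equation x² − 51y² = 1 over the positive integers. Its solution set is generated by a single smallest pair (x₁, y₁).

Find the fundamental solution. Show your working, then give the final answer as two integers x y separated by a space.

50 7

√51 → a₀=7, period (7,14); ℓ=2 even so k=1
i=0: a=7 ⇒ p=7, q=1
i=1: a=7 ⇒ p=50, q=7
(x₁, y₁) = (50, 7);  50² − 51·7² = 1 ✓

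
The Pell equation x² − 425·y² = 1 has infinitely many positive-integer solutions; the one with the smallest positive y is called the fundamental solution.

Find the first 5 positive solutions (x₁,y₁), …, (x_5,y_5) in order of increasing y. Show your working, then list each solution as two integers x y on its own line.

√425 → a₀=20, period (1,1,1,1,1,1,40); ℓ=7 odd so k=13
a_0=20:  p_0=20·1+0=20,  q_0=20·0+1=1
a_1=1:  p_1=1·20+1=21,  q_1=1·1+0=1
a_2=1:  p_2=1·21+20=41,  q_2=1·1+1=2
a_3=1:  p_3=1·41+21=62,  q_3=1·2+1=3
…
a_6=1:  p_6=1·165+103=268,  q_6=1·8+5=13
a_7=40:  p_7=40·268+165=10885,  q_7=40·13+8=528
…
a_9=1:  p_9=1·11153+10885=22038,  q_9=1·541+528=1069
a_10=1:  p_10=1·22038+11153=33191,  q_10=1·1069+541=1610
…
a_12=1:  p_12=1·55229+33191=88420,  q_12=1·2679+1610=4289
a_13=1:  p_13=1·88420+55229=143649,  q_13=1·4289+2679=6968
fundamental: x₁=143649, y₁=6968  (since 20635035201 − 425·48553024 = 1)
(143649+6968√425)^2 = 41270070401 + 2001892464√425
(143649+6968√425)^3 = 11856808685922849 + 575139701115304√425
(143649+6968√425)^4 = 3406437421806992601601 + 165236485849022716128√425
(143649+6968√425)^5 = 978662658398448551768841249 + 47472111910877388597026840√425

143649 6968
41270070401 2001892464
11856808685922849 575139701115304
3406437421806992601601 165236485849022716128
978662658398448551768841249 47472111910877388597026840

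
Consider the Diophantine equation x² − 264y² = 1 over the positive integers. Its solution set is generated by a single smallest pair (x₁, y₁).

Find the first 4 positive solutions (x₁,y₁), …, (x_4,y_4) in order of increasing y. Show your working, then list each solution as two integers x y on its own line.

d=264: √d = [16; 4,32] (ℓ=2, even), read p_1/q_1
i=0: a=16 ⇒ p=16, q=1
i=1: a=4 ⇒ p=65, q=4
fundamental: x₁=65, y₁=4  (since 4225 − 264·16 = 1)
(65+4√264)^2 = 8449 + 520√264
(65+4√264)^3 = 1098305 + 67596√264
(65+4√264)^4 = 142771201 + 8786960√264

65 4
8449 520
1098305 67596
142771201 8786960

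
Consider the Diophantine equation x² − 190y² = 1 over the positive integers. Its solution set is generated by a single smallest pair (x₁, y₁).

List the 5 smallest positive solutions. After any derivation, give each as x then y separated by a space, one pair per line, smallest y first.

52021 3774
5412368881 392654508
563113683064981 40852560317562
58587473808034384321 4250382080167131096
6095557949372399730460501 442218252343896093172470

√190 = [13; 1,3,1,1,1,…,3,1,26, …], period ℓ=14 (even) → k=13
k=0  a_k=13  p_k/q_k = 13/1
k=1  a_k=1  p_k/q_k = 14/1
k=2  a_k=3  p_k/q_k = 55/4
k=3  a_k=1  p_k/q_k = 69/5
k=4  a_k=1  p_k/q_k = 124/9
k=5  a_k=1  p_k/q_k = 193/14
k=6  a_k=2  p_k/q_k = 510/37
k=7  a_k=2  p_k/q_k = 1213/88
k=8  a_k=2  p_k/q_k = 2936/213
…
k=10  a_k=1  p_k/q_k = 7085/514
k=11  a_k=1  p_k/q_k = 11234/815
k=12  a_k=3  p_k/q_k = 40787/2959
k=13  a_k=1  p_k/q_k = 52021/3774
→ (52021, 3774).  Check: 52021²=2706184441, 190·3774²=2706184440, difference 1.
(x_2, y_2) = (52021·52021 + 190·3774·3774, 52021·3774 + 3774·52021) = (5412368881, 392654508)
(x_3, y_3) = (52021·5412368881 + 190·3774·392654508, 52021·392654508 + 3774·5412368881) = (563113683064981, 40852560317562)
(x_4, y_4) = (52021·563113683064981 + 190·3774·40852560317562, 52021·40852560317562 + 3774·563113683064981) = (58587473808034384321, 4250382080167131096)
(x_5, y_5) = (52021·58587473808034384321 + 190·3774·4250382080167131096, 52021·4250382080167131096 + 3774·58587473808034384321) = (6095557949372399730460501, 442218252343896093172470)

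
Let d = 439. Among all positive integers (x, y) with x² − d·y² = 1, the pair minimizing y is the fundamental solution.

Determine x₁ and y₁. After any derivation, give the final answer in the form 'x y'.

[20; 1,19,1,40] for √439; ℓ=4 ⇒ convergent index 3
i=0: a=20 ⇒ p=20, q=1
i=1: a=1 ⇒ p=21, q=1
i=2: a=19 ⇒ p=419, q=20
i=3: a=1 ⇒ p=440, q=21
→ (440, 21).  Check: 440²=193600, 439·21²=193599, difference 1.

440 21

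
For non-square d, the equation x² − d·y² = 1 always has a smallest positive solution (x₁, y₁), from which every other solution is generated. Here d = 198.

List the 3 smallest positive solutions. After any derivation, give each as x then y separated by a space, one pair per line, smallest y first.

197 14
77617 5516
30580901 2173290

√198 = [14; 14,28, …], period ℓ=2 (even) → k=1
k=0  a_k=14  p_k/q_k = 14/1
k=1  a_k=14  p_k/q_k = 197/14
→ (197, 14).  Check: 197²=38809, 198·14²=38808, difference 1.
k=2:  x_2 = 197·197+198·14·14 = 77617,  y_2 = 197·14+14·197 = 5516
k=3:  x_3 = 197·77617+198·14·5516 = 30580901,  y_3 = 197·5516+14·77617 = 2173290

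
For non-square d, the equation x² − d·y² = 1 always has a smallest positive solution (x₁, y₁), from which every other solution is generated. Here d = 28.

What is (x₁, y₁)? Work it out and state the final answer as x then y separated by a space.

127 24

√28 → a₀=5, period (3,2,3,10); ℓ=4 even so k=3
a_0=5:  p_0=5·1+0=5,  q_0=5·0+1=1
…
a_2=2:  p_2=2·16+5=37,  q_2=2·3+1=7
a_3=3:  p_3=3·37+16=127,  q_3=3·7+3=24
(x₁, y₁) = (127, 24);  127² − 28·24² = 1 ✓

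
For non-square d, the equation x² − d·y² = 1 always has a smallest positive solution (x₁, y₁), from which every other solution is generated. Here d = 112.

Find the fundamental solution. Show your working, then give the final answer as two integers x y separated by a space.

d=112: √d = [10; 1,1,2,1,1,20] (ℓ=6, even), read p_5/q_5
k=0  a_k=10  p_k/q_k = 10/1
k=1  a_k=1  p_k/q_k = 11/1
k=2  a_k=1  p_k/q_k = 21/2
k=3  a_k=2  p_k/q_k = 53/5
k=4  a_k=1  p_k/q_k = 74/7
k=5  a_k=1  p_k/q_k = 127/12
→ (127, 12).  Check: 127²=16129, 112·12²=16128, difference 1.

127 12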